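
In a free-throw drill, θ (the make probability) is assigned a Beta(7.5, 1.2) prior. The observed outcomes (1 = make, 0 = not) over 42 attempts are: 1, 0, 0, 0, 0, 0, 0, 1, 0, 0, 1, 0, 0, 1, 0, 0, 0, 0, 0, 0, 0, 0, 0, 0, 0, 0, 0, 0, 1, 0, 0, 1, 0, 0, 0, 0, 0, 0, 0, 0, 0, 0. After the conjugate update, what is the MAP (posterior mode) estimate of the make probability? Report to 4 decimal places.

The Beta prior is conjugate to a Binomial/Bernoulli likelihood; the update adds successes to α and failures to β.
Posterior: Beta(α+k, β+n−k) = Beta(7.5+6, 1.2+36) = Beta(13.5, 37.2).
Mode of Beta(a,b) for a,b>1 is (a−1)/(a+b−2) = 12.5/48.7 = 0.2567.

0.2567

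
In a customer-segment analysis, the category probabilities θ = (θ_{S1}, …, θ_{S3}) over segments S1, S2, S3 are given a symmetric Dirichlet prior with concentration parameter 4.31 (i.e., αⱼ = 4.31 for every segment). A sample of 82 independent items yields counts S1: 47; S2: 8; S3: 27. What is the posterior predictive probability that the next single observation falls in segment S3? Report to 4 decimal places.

0.3298

The Dirichlet prior is conjugate to the Multinomial likelihood: each posterior αⱼ = prior αⱼ + observed count nⱼ.
Posterior concentration: (51.31, 12.31, 31.31), total = 94.93.
P(next = S3 | data) = α_{S3}/Σα = 0.3298.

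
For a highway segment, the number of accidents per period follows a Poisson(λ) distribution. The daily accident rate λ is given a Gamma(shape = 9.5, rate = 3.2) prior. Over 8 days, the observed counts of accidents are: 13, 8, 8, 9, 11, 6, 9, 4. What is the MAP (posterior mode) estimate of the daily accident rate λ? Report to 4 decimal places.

6.8304

With a Gamma(shape α, rate β) prior, the Poisson likelihood is conjugate: the posterior is Gamma(α + ΣXᵢ, β + n).
Sum of counts S = 68 over n = 8 days.
Posterior: Gamma(α+S, β+n) = Gamma(9.5+68, 3.2+8) = Gamma(77.5, 11.2).
Mode of Gamma(α,β) for α≥1 is (α−1)/β = 76.5/11.2 = 6.8304.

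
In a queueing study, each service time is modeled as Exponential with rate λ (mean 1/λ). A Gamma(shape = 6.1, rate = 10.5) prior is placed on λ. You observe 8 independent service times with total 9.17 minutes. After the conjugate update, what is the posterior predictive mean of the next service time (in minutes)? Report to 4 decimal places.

With a Gamma(shape α, rate β) prior on the exponential rate λ, the posterior after n observations with total T = Σxᵢ is Gamma(α+n, β+T).
Posterior: Gamma(6.1+8, 10.5+9.17) = Gamma(14.1, 19.67).
The predictive distribution for the next observation is Lomax; its mean is β/(α−1) = 19.67/13.1 = 1.5015.

1.5015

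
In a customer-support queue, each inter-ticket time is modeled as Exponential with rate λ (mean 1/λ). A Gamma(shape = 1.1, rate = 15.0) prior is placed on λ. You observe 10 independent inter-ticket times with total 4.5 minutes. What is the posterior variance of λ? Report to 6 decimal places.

0.029191

With a Gamma(shape α, rate β) prior on the exponential rate λ, the posterior after n observations with total T = Σxᵢ is Gamma(α+n, β+T).
Posterior: Gamma(1.1+10, 15.0+4.5) = Gamma(11.1, 19.5).
Var = α/β² = 0.029191.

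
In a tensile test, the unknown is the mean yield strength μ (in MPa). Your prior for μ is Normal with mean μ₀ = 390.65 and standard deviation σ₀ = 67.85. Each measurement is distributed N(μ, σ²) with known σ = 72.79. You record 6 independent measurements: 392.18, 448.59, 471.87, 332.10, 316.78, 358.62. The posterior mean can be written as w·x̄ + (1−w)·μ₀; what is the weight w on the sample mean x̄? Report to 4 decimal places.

0.8391

For Normal data with known variance σ², a Normal(μ₀, σ₀²) prior on μ is conjugate. Posterior precision = 1/σ₀² + n/σ²; posterior mean is the precision-weighted average of μ₀ and x̄.
σ₀² = 67.85² = 4603.6225, σ² = 72.79² = 5298.3841. Prior precision 1/σ₀² = 1/4603.6225; data precision n/σ² = 6/5298.3841.
w = (n/σ²)/(1/σ₀² + n/σ²) = n·σ₀²/(σ² + n·σ₀²) = 6·4603.6225/(5298.3841 + 6·4603.6225) = 27621.735/32920.1191 = 0.8391.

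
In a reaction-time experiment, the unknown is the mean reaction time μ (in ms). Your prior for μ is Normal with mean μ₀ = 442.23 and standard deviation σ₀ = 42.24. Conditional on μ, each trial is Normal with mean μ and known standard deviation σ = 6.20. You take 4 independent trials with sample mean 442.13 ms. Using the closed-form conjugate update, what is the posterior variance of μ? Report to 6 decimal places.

For Normal data with known variance σ², a Normal(μ₀, σ₀²) prior on μ is conjugate. Posterior precision = 1/σ₀² + n/σ²; posterior mean is the precision-weighted average of μ₀ and x̄.
σ₀² = 42.24² = 1784.2176, σ² = 6.20² = 38.44; σ² + n·σ₀² = 38.44 + 4·1784.2176 = 7175.3104.
Posterior precision = 1/σ₀² + n/σ² = 1/1784.2176 + 4/38.44 = (σ² + n·σ₀²)/(σ₀²σ²) = 7175.3104/(1784.2176·38.44); posterior variance σₙ² = σ₀²σ²/(σ² + n·σ₀²) = 1784.2176·38.44/7175.3104 = 9.558517.

9.558517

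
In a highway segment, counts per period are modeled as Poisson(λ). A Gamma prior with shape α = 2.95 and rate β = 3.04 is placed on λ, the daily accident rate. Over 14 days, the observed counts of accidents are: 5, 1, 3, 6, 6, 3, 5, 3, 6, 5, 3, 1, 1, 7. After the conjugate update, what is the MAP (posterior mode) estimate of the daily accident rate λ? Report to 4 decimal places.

With a Gamma(shape α, rate β) prior, the Poisson likelihood is conjugate: the posterior is Gamma(α + ΣXᵢ, β + n).
Sum of counts S = 55 over n = 14 days.
Posterior: Gamma(α+S, β+n) = Gamma(2.95+55, 3.04+14) = Gamma(57.95, 17.04).
Mode of Gamma(α,β) for α≥1 is (α−1)/β = 56.95/17.04 = 3.3421.

3.3421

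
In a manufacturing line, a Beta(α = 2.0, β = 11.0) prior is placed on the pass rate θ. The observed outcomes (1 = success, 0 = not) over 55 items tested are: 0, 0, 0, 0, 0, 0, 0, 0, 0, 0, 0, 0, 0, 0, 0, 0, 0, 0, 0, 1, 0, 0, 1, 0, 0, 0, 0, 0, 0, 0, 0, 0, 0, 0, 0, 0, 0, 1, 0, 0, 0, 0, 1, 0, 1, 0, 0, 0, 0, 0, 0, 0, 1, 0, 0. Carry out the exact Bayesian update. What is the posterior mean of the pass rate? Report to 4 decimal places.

The Beta prior is conjugate to a Binomial/Bernoulli likelihood; the update adds successes to α and failures to β.
Posterior: Beta(α+k, β+n−k) = Beta(2.0+6, 11.0+49) = Beta(8.0, 60.0).
Posterior mean = α/(α+β) = 8.0/68.0 = 0.1176.

0.1176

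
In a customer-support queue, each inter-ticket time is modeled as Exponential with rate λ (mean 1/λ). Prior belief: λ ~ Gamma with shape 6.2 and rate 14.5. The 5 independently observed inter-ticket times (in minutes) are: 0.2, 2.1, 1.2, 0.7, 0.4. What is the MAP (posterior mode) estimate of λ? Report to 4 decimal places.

0.5340

With a Gamma(shape α, rate β) prior on the exponential rate λ, the posterior after n observations with total T = Σxᵢ is Gamma(α+n, β+T).
Sum of observations T = 4.6 minutes; n = 5.
Posterior: Gamma(6.2+5, 14.5+4.6) = Gamma(11.2, 19.1).
Mode = (α−1)/β = 0.5340.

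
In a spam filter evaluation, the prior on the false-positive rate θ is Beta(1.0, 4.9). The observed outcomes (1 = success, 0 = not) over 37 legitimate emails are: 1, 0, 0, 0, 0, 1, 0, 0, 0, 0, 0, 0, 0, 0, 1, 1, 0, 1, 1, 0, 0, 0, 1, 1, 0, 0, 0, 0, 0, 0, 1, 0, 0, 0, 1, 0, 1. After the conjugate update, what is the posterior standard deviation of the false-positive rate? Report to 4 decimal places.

The Beta prior is conjugate to a Binomial/Bernoulli likelihood; the update adds successes to α and failures to β.
Posterior: Beta(α+k, β+n−k) = Beta(1.0+11, 4.9+26) = Beta(12.0, 30.9).
Var = αβ/((α+β)²(α+β+1)) = 12.0·30.9/(42.9²·43.9) = 0.00458945; SD = √0.00458945 = 0.0677.

0.0677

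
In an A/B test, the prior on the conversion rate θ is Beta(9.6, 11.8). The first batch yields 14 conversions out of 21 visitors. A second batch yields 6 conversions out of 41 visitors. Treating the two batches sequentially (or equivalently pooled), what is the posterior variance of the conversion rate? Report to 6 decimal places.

0.002713

The Beta prior is conjugate to a Binomial/Bernoulli likelihood; the update adds successes to α and failures to β.
After batch 1: Beta(9.6+14, 11.8+7) = Beta(23.6, 18.8).
After batch 2: Beta(23.6+6, 18.8+35) = Beta(29.6, 53.8).
Var = αβ/((α+β)²(α+β+1)) = 29.6·53.8/(83.4²·84.4) = 0.002713.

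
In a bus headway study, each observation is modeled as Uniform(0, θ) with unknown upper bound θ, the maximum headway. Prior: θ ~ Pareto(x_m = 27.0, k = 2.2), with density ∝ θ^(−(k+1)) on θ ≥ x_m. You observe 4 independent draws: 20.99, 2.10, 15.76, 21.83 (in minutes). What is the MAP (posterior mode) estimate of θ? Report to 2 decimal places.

27.00

A Pareto(scale x_m, shape k) prior on the upper bound θ of Uniform(0, θ) is conjugate: posterior is Pareto(max(x_m, max xᵢ), k + n).
Sample maximum = 21.83; prior scale x_m = 27.0 → posterior scale = max = 27.00.
Posterior shape = 2.2 + 4 = 6.2.
The Pareto density is decreasing on [x_m, ∞), so the mode is x_m = 27.00.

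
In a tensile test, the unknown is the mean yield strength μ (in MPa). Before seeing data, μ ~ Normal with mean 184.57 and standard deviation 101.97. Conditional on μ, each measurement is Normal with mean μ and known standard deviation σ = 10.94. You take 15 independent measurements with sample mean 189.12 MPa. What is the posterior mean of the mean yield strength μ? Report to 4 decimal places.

For Normal data with known variance σ², a Normal(μ₀, σ₀²) prior on μ is conjugate. Posterior precision = 1/σ₀² + n/σ²; posterior mean is the precision-weighted average of μ₀ and x̄.
n·x̄ = 15·189.12 = 2836.8.
σ₀² = 101.97² = 10397.8809, σ² = 10.94² = 119.6836; σ² + n·σ₀² = 119.6836 + 15·10397.8809 = 156087.8971.
Posterior mean = (μ₀/σ₀² + n·x̄/σ²)/(1/σ₀² + n/σ²) = (σ²·μ₀ + σ₀²·n·x̄)/(σ² + n·σ₀²) = (119.6836·184.57 + 10397.8809·2836.8)/156087.8971 = 29518798.539172/156087.8971 = 189.1165.

189.1165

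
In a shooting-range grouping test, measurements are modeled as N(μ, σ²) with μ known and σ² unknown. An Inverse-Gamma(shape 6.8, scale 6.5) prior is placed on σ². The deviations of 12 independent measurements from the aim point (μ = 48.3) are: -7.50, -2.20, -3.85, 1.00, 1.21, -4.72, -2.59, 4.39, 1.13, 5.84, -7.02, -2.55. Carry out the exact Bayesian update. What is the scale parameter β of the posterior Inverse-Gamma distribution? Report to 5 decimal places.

115.40030

With known mean μ and an Inverse-Gamma(α, β) prior on σ², the Normal likelihood is conjugate: posterior is Inv-Gamma(α + n/2, β + Σ(xᵢ−μ)²/2).
Σ(xᵢ−μ)² = (-7.50)² + (-2.20)² + (-3.85)² + (1.00)² + (1.21)² + (-4.72)² + (-2.59)² + (4.39)² + (1.13)² + (5.84)² + (-7.02)² + (-2.55)² = 217.8006.
Posterior: Inv-Gamma(6.8 + 12/2, 6.5 + 217.8006/2) = Inv-Gamma(12.80, 115.40030).
Posterior β = 115.40030.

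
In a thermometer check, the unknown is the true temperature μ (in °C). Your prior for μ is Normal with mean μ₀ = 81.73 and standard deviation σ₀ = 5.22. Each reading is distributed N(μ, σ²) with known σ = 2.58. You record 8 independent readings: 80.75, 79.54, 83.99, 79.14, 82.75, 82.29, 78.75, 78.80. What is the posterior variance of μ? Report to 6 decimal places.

0.807396

For Normal data with known variance σ², a Normal(μ₀, σ₀²) prior on μ is conjugate. Posterior precision = 1/σ₀² + n/σ²; posterior mean is the precision-weighted average of μ₀ and x̄.
σ₀² = 5.22² = 27.2484, σ² = 2.58² = 6.6564; σ² + n·σ₀² = 6.6564 + 8·27.2484 = 224.6436.
Posterior precision = 1/σ₀² + n/σ² = 1/27.2484 + 8/6.6564 = (σ² + n·σ₀²)/(σ₀²σ²) = 224.6436/(27.2484·6.6564); posterior variance σₙ² = σ₀²σ²/(σ² + n·σ₀²) = 27.2484·6.6564/224.6436 = 0.807396.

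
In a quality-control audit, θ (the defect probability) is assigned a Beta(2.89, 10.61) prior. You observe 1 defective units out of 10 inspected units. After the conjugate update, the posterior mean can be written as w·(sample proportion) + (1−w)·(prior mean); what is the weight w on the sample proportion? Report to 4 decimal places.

0.4255

The Beta prior is conjugate to a Binomial/Bernoulli likelihood; the update adds successes to α and failures to β.
Posterior mean = (α₀+k)/(α₀+β₀+n) = [n/(α₀+β₀+n)]·(k/n) + [(α₀+β₀)/(α₀+β₀+n)]·α₀/(α₀+β₀), so only n and the prior enter the weight.
The weight on the data is w = n/(α₀+β₀+n) = 10/(2.89+10.61+10) = 10/23.50 = 0.4255.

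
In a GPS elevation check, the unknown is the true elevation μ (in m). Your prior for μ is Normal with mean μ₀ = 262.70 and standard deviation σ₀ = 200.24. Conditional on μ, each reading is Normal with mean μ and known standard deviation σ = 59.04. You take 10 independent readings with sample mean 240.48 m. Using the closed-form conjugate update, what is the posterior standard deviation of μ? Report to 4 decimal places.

18.5895

For Normal data with known variance σ², a Normal(μ₀, σ₀²) prior on μ is conjugate. Posterior precision = 1/σ₀² + n/σ²; posterior mean is the precision-weighted average of μ₀ and x̄.
σ₀² = 200.24² = 40096.0576, σ² = 59.04² = 3485.7216; σ² + n·σ₀² = 3485.7216 + 10·40096.0576 = 404446.2976.
Posterior precision = 1/σ₀² + n/σ² = 1/40096.0576 + 10/3485.7216 = (σ² + n·σ₀²)/(σ₀²σ²) = 404446.2976/(40096.0576·3485.7216); posterior variance σₙ² = σ₀²σ²/(σ² + n·σ₀²) = 40096.0576·3485.7216/404446.2976 = 345.567990.
Posterior SD = √σₙ² = √(40096.0576·3485.7216/404446.2976) = 18.5895.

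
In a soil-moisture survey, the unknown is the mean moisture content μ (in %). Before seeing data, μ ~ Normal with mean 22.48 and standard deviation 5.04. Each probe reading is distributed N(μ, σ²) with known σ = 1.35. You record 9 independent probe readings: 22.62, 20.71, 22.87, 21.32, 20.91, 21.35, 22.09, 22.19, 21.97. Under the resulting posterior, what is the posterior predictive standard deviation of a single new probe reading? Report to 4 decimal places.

For Normal data with known variance σ², a Normal(μ₀, σ₀²) prior on μ is conjugate. Posterior precision = 1/σ₀² + n/σ²; posterior mean is the precision-weighted average of μ₀ and x̄.
σ₀² = 5.04² = 25.4016, σ² = 1.35² = 1.8225; σ² + n·σ₀² = 1.8225 + 9·25.4016 = 230.4369.
Posterior precision = 1/σ₀² + n/σ² = 1/25.4016 + 9/1.8225 = (σ² + n·σ₀²)/(σ₀²σ²) = 230.4369/(25.4016·1.8225); posterior variance σₙ² = σ₀²σ²/(σ² + n·σ₀²) = 25.4016·1.8225/230.4369 = 0.200898.
Predictive variance for one new observation = σₙ² + σ² = 25.4016·1.8225/230.4369 + 1.8225 = σ²·(σ₀² + 230.4369)/230.4369 = 1.8225·255.8385/230.4369 = 2.023398; SD = √(1.8225·255.8385/230.4369) = 1.4225.

1.4225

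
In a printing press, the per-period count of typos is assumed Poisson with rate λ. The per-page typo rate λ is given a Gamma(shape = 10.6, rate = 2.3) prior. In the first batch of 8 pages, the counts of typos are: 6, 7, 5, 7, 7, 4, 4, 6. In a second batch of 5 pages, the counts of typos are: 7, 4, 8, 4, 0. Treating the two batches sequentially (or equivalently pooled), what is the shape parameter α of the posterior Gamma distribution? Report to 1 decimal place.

79.6

With a Gamma(shape α, rate β) prior, the Poisson likelihood is conjugate: the posterior is Gamma(α + ΣXᵢ, β + n).
Batch 1: sum of counts S = 46 over n = 8 pages.
After batch 1: Gamma(α+S, β+n) = Gamma(10.6+46, 2.3+8) = Gamma(56.6, 10.3).
Batch 2: sum of counts S = 23 over n = 5 pages.
After batch 2: Gamma(α+S, β+n) = Gamma(56.6+23, 10.3+5) = Gamma(79.6, 15.3).
Posterior α = 79.6.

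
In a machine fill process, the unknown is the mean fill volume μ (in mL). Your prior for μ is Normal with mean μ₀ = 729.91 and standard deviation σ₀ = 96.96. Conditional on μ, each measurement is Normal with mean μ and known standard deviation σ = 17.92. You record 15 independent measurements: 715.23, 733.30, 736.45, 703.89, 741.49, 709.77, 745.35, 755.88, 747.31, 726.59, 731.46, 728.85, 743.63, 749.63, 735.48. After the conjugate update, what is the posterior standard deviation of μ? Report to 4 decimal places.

For Normal data with known variance σ², a Normal(μ₀, σ₀²) prior on μ is conjugate. Posterior precision = 1/σ₀² + n/σ²; posterior mean is the precision-weighted average of μ₀ and x̄.
σ₀² = 96.96² = 9401.2416, σ² = 17.92² = 321.1264; σ² + n·σ₀² = 321.1264 + 15·9401.2416 = 141339.7504.
Posterior precision = 1/σ₀² + n/σ² = 1/9401.2416 + 15/321.1264 = (σ² + n·σ₀²)/(σ₀²σ²) = 141339.7504/(9401.2416·321.1264); posterior variance σₙ² = σ₀²σ²/(σ² + n·σ₀²) = 9401.2416·321.1264/141339.7504 = 21.359786.
Posterior SD = √σₙ² = √(9401.2416·321.1264/141339.7504) = 4.6217.

4.6217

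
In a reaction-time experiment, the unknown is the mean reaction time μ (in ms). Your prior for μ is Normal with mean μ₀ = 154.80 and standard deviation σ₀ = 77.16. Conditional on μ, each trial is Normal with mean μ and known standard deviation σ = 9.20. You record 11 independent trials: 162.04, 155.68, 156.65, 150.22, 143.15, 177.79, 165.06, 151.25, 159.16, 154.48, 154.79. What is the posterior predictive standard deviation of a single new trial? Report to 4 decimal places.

9.6086

For Normal data with known variance σ², a Normal(μ₀, σ₀²) prior on μ is conjugate. Posterior precision = 1/σ₀² + n/σ²; posterior mean is the precision-weighted average of μ₀ and x̄.
σ₀² = 77.16² = 5953.6656, σ² = 9.20² = 84.64; σ² + n·σ₀² = 84.64 + 11·5953.6656 = 65574.9616.
Posterior precision = 1/σ₀² + n/σ² = 1/5953.6656 + 11/84.64 = (σ² + n·σ₀²)/(σ₀²σ²) = 65574.9616/(5953.6656·84.64); posterior variance σₙ² = σ₀²σ²/(σ² + n·σ₀²) = 5953.6656·84.64/65574.9616 = 7.684614.
Predictive variance for one new observation = σₙ² + σ² = 5953.6656·84.64/65574.9616 + 84.64 = σ²·(σ₀² + 65574.9616)/65574.9616 = 84.64·71528.6272/65574.9616 = 92.324614; SD = √(84.64·71528.6272/65574.9616) = 9.6086.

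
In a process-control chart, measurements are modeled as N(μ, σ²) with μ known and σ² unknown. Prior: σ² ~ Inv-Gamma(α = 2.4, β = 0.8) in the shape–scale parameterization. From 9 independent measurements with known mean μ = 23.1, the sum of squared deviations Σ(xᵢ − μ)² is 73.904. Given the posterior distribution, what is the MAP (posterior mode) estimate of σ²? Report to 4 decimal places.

4.7787

With known mean μ and an Inverse-Gamma(α, β) prior on σ², the Normal likelihood is conjugate: posterior is Inv-Gamma(α + n/2, β + Σ(xᵢ−μ)²/2).
Posterior: Inv-Gamma(2.4 + 9/2, 0.8 + 73.904/2) = Inv-Gamma(6.90, 37.7520).
Mode = β/(α+1) = 37.7520/7.90 = 4.7787.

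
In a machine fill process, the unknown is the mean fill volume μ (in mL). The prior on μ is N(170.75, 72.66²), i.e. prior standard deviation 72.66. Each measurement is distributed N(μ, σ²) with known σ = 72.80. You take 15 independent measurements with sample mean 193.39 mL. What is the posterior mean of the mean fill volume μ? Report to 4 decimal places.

191.9699

For Normal data with known variance σ², a Normal(μ₀, σ₀²) prior on μ is conjugate. Posterior precision = 1/σ₀² + n/σ²; posterior mean is the precision-weighted average of μ₀ and x̄.
n·x̄ = 15·193.39 = 2900.85.
σ₀² = 72.66² = 5279.4756, σ² = 72.80² = 5299.84; σ² + n·σ₀² = 5299.84 + 15·5279.4756 = 84491.974.
Posterior mean = (μ₀/σ₀² + n·x̄/σ²)/(1/σ₀² + n/σ²) = (σ²·μ₀ + σ₀²·n·x̄)/(σ² + n·σ₀²) = (5299.84·170.75 + 5279.4756·2900.85)/84491.974 = 16219914.47426/84491.974 = 191.9699.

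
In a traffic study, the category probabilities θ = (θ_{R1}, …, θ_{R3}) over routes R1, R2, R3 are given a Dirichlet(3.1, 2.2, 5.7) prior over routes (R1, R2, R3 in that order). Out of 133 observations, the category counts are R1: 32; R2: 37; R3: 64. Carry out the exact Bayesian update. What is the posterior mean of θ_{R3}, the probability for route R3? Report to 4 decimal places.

The Dirichlet prior is conjugate to the Multinomial likelihood: each posterior αⱼ = prior αⱼ + observed count nⱼ.
Posterior concentration: (35.1, 39.2, 69.7), total = 144.0.
E[θ_{R3}|data] = α_{R3}/Σα = 69.7/144.0 = 0.4840.

0.4840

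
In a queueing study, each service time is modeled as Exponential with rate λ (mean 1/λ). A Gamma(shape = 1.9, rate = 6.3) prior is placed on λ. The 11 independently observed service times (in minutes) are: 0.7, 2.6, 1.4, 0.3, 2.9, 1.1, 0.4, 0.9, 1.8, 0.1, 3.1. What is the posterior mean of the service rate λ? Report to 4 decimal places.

0.5972

With a Gamma(shape α, rate β) prior on the exponential rate λ, the posterior after n observations with total T = Σxᵢ is Gamma(α+n, β+T).
Sum of observations T = 15.3 minutes; n = 11.
Posterior: Gamma(1.9+11, 6.3+15.3) = Gamma(12.9, 21.6).
Posterior mean of λ = α/β = 12.9/21.6 = 0.5972.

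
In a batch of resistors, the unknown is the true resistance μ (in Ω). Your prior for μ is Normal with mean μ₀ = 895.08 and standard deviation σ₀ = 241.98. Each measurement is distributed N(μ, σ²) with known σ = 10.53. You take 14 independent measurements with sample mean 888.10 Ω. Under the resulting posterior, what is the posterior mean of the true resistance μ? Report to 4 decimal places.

For Normal data with known variance σ², a Normal(μ₀, σ₀²) prior on μ is conjugate. Posterior precision = 1/σ₀² + n/σ²; posterior mean is the precision-weighted average of μ₀ and x̄.
n·x̄ = 14·888.10 = 12433.4.
σ₀² = 241.98² = 58554.3204, σ² = 10.53² = 110.8809; σ² + n·σ₀² = 110.8809 + 14·58554.3204 = 819871.3665.
Posterior mean = (μ₀/σ₀² + n·x̄/σ²)/(1/σ₀² + n/σ²) = (σ²·μ₀ + σ₀²·n·x̄)/(σ² + n·σ₀²) = (110.8809·895.08 + 58554.3204·12433.4)/819871.3665 = 728128534.537332/819871.3665 = 888.1009.

888.1009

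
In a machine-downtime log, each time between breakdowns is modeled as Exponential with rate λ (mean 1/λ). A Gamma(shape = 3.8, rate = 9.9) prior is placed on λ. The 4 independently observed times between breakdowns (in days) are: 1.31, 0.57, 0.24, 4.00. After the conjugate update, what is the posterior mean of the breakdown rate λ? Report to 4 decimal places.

0.4869

With a Gamma(shape α, rate β) prior on the exponential rate λ, the posterior after n observations with total T = Σxᵢ is Gamma(α+n, β+T).
Sum of observations T = 6.12 days; n = 4.
Posterior: Gamma(3.8+4, 9.9+6.12) = Gamma(7.8, 16.02).
Posterior mean of λ = α/β = 7.8/16.02 = 0.4869.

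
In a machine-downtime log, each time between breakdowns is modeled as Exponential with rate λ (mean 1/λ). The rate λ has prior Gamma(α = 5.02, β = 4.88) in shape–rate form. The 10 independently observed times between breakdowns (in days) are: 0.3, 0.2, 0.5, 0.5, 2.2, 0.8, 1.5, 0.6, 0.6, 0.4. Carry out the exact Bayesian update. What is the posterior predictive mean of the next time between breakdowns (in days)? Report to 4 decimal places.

0.8902

With a Gamma(shape α, rate β) prior on the exponential rate λ, the posterior after n observations with total T = Σxᵢ is Gamma(α+n, β+T).
Sum of observations T = 7.6 days; n = 10.
Posterior: Gamma(5.02+10, 4.88+7.6) = Gamma(15.02, 12.48).
The predictive distribution for the next observation is Lomax; its mean is β/(α−1) = 12.48/14.02 = 0.8902.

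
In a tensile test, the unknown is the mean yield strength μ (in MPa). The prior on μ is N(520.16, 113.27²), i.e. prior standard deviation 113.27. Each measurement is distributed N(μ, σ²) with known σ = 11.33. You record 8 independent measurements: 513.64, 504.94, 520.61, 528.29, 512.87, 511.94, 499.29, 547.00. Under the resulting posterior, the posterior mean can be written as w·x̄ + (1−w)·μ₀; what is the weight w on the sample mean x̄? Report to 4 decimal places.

0.9988

For Normal data with known variance σ², a Normal(μ₀, σ₀²) prior on μ is conjugate. Posterior precision = 1/σ₀² + n/σ²; posterior mean is the precision-weighted average of μ₀ and x̄.
σ₀² = 113.27² = 12830.0929, σ² = 11.33² = 128.3689. Prior precision 1/σ₀² = 1/12830.0929; data precision n/σ² = 8/128.3689.
w = (n/σ²)/(1/σ₀² + n/σ²) = n·σ₀²/(σ² + n·σ₀²) = 8·12830.0929/(128.3689 + 8·12830.0929) = 102640.7432/102769.1121 = 0.9988.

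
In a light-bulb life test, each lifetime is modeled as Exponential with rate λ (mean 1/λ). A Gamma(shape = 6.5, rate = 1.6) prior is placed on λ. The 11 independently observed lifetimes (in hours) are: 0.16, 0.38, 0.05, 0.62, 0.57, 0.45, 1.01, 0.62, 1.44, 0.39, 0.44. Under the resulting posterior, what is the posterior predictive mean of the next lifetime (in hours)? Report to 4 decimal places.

0.4685

With a Gamma(shape α, rate β) prior on the exponential rate λ, the posterior after n observations with total T = Σxᵢ is Gamma(α+n, β+T).
Sum of observations T = 6.13 hours; n = 11.
Posterior: Gamma(6.5+11, 1.6+6.13) = Gamma(17.5, 7.73).
The predictive distribution for the next observation is Lomax; its mean is β/(α−1) = 7.73/16.5 = 0.4685.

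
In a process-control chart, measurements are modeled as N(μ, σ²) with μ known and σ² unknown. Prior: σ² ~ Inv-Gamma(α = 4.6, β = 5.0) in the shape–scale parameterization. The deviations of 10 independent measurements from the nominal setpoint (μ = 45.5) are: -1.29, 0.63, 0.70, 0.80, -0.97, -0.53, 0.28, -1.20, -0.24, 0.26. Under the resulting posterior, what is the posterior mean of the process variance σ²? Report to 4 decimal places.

With known mean μ and an Inverse-Gamma(α, β) prior on σ², the Normal likelihood is conjugate: posterior is Inv-Gamma(α + n/2, β + Σ(xᵢ−μ)²/2).
Σ(xᵢ−μ)² = (-1.29)² + (0.63)² + (0.70)² + (0.80)² + (-0.97)² + (-0.53)² + (0.28)² + (-1.20)² + (-0.24)² + (0.26)² = 6.0564.
Posterior: Inv-Gamma(4.6 + 10/2, 5.0 + 6.0564/2) = Inv-Gamma(9.60, 8.02820).
E[σ²|data] = β/(α−1) = 8.02820/8.60 = 0.9335.

0.9335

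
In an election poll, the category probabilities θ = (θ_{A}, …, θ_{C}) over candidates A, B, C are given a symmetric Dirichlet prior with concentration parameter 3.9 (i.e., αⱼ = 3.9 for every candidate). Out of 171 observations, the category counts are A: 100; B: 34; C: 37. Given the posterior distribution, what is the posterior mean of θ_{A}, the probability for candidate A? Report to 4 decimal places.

0.5687

The Dirichlet prior is conjugate to the Multinomial likelihood: each posterior αⱼ = prior αⱼ + observed count nⱼ.
Posterior concentration: (103.9, 37.9, 40.9), total = 182.7.
E[θ_{A}|data] = α_{A}/Σα = 103.9/182.7 = 0.5687.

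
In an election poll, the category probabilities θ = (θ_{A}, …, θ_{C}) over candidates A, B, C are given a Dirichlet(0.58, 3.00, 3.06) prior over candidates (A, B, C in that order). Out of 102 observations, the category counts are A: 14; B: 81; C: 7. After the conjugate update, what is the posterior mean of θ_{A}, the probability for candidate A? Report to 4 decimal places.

0.1342

The Dirichlet prior is conjugate to the Multinomial likelihood: each posterior αⱼ = prior αⱼ + observed count nⱼ.
Posterior concentration: (14.58, 84.00, 10.06), total = 108.64.
E[θ_{A}|data] = α_{A}/Σα = 14.58/108.64 = 0.1342.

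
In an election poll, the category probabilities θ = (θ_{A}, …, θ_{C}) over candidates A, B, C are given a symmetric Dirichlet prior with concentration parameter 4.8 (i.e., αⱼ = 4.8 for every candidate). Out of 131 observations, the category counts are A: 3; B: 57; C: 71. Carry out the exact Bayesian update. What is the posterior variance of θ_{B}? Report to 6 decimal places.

0.001669

The Dirichlet prior is conjugate to the Multinomial likelihood: each posterior αⱼ = prior αⱼ + observed count nⱼ.
Posterior concentration: (7.8, 61.8, 75.8), total = 145.4.
Var[θ_j] = α_j(Σα−α_j)/((Σα)²(Σα+1)) = 61.8·83.6/(145.4²·146.4) = 0.001669.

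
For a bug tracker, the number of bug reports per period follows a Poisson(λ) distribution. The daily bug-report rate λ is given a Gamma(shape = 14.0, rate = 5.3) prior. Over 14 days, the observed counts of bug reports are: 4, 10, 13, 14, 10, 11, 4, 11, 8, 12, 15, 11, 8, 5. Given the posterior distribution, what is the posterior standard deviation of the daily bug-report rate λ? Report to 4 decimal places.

0.6346

With a Gamma(shape α, rate β) prior, the Poisson likelihood is conjugate: the posterior is Gamma(α + ΣXᵢ, β + n).
Sum of counts S = 136 over n = 14 days.
Posterior: Gamma(α+S, β+n) = Gamma(14.0+136, 5.3+14) = Gamma(150.0, 19.3).
SD = √α/β = √150.0/19.3 = 0.6346.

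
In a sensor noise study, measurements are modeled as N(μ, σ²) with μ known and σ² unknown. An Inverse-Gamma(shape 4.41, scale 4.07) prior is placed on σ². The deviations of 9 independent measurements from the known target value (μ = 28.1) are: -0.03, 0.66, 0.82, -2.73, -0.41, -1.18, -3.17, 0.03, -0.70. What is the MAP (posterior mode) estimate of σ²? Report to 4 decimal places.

1.4532

With known mean μ and an Inverse-Gamma(α, β) prior on σ², the Normal likelihood is conjugate: posterior is Inv-Gamma(α + n/2, β + Σ(xᵢ−μ)²/2).
Σ(xᵢ−μ)² = (-0.03)² + (0.66)² + (0.82)² + (-2.73)² + (-0.41)² + (-1.18)² + (-3.17)² + (0.03)² + (-0.70)² = 20.6621.
Posterior: Inv-Gamma(4.41 + 9/2, 4.07 + 20.6621/2) = Inv-Gamma(8.91, 14.40105).
Mode = β/(α+1) = 14.40105/9.91 = 1.4532.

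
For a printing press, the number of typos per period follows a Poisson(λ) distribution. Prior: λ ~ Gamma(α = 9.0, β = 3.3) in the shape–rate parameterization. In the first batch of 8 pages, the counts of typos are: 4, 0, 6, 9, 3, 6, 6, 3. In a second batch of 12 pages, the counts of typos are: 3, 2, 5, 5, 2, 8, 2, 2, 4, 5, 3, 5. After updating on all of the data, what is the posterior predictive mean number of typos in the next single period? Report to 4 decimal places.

3.9485

With a Gamma(shape α, rate β) prior, the Poisson likelihood is conjugate: the posterior is Gamma(α + ΣXᵢ, β + n).
Batch 1: sum of counts S = 37 over n = 8 pages.
After batch 1: Gamma(α+S, β+n) = Gamma(9.0+37, 3.3+8) = Gamma(46.0, 11.3).
Batch 2: sum of counts S = 46 over n = 12 pages.
After batch 2: Gamma(α+S, β+n) = Gamma(46.0+46, 11.3+12) = Gamma(92.0, 23.3).
The predictive distribution for one future period is NegBinom with mean α/β = 3.9485.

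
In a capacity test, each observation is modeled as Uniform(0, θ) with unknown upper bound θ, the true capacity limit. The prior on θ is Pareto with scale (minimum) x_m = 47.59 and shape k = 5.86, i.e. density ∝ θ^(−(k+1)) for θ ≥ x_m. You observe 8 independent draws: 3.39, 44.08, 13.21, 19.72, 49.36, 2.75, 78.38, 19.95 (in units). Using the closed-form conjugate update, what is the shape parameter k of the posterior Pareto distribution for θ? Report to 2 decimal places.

13.86

A Pareto(scale x_m, shape k) prior on the upper bound θ of Uniform(0, θ) is conjugate: posterior is Pareto(max(x_m, max xᵢ), k + n).
Sample maximum = 78.38; prior scale x_m = 47.59 → posterior scale = max = 78.38.
Posterior shape = 5.86 + 8 = 13.86.
Posterior shape k = 13.86.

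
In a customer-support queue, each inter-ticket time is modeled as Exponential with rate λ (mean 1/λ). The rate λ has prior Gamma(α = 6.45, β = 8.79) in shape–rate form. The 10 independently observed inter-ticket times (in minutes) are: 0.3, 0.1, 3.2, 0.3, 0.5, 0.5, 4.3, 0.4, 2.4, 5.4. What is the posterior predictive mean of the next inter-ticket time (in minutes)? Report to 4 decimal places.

1.6951

With a Gamma(shape α, rate β) prior on the exponential rate λ, the posterior after n observations with total T = Σxᵢ is Gamma(α+n, β+T).
Sum of observations T = 17.4 minutes; n = 10.
Posterior: Gamma(6.45+10, 8.79+17.4) = Gamma(16.45, 26.19).
The predictive distribution for the next observation is Lomax; its mean is β/(α−1) = 26.19/15.45 = 1.6951.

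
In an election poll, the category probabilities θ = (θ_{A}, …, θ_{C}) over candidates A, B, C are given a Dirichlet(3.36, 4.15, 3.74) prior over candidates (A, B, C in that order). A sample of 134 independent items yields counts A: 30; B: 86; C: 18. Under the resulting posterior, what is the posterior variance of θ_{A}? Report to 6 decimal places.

The Dirichlet prior is conjugate to the Multinomial likelihood: each posterior αⱼ = prior αⱼ + observed count nⱼ.
Posterior concentration: (33.36, 90.15, 21.74), total = 145.25.
Var[θ_j] = α_j(Σα−α_j)/((Σα)²(Σα+1)) = 33.36·111.89/(145.25²·146.25) = 0.001210.

0.001210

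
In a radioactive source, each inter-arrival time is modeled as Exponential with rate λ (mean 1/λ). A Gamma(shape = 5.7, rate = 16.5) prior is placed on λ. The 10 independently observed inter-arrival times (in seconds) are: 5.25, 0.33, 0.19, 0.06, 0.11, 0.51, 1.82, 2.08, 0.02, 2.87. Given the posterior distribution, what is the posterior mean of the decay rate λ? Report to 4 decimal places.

With a Gamma(shape α, rate β) prior on the exponential rate λ, the posterior after n observations with total T = Σxᵢ is Gamma(α+n, β+T).
Sum of observations T = 13.24 seconds; n = 10.
Posterior: Gamma(5.7+10, 16.5+13.24) = Gamma(15.7, 29.74).
Posterior mean of λ = α/β = 15.7/29.74 = 0.5279.

0.5279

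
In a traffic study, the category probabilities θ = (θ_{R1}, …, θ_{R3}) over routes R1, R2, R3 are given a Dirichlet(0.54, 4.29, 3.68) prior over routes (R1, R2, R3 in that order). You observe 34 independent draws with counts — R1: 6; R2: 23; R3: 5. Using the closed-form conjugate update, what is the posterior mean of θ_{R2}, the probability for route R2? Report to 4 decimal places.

0.6420

The Dirichlet prior is conjugate to the Multinomial likelihood: each posterior αⱼ = prior αⱼ + observed count nⱼ.
Posterior concentration: (6.54, 27.29, 8.68), total = 42.51.
E[θ_{R2}|data] = α_{R2}/Σα = 27.29/42.51 = 0.6420.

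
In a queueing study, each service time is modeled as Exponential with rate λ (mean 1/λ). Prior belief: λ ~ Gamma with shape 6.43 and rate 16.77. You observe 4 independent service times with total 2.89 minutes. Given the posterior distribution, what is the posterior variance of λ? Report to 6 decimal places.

0.026985

With a Gamma(shape α, rate β) prior on the exponential rate λ, the posterior after n observations with total T = Σxᵢ is Gamma(α+n, β+T).
Posterior: Gamma(6.43+4, 16.77+2.89) = Gamma(10.43, 19.66).
Var = α/β² = 0.026985.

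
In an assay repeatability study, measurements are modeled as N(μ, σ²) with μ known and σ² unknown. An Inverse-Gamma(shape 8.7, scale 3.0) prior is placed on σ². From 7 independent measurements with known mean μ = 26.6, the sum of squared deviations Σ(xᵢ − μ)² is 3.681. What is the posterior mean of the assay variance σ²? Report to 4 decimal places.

With known mean μ and an Inverse-Gamma(α, β) prior on σ², the Normal likelihood is conjugate: posterior is Inv-Gamma(α + n/2, β + Σ(xᵢ−μ)²/2).
Posterior: Inv-Gamma(8.7 + 7/2, 3.0 + 3.681/2) = Inv-Gamma(12.20, 4.8405).
E[σ²|data] = β/(α−1) = 4.8405/11.20 = 0.4322.

0.4322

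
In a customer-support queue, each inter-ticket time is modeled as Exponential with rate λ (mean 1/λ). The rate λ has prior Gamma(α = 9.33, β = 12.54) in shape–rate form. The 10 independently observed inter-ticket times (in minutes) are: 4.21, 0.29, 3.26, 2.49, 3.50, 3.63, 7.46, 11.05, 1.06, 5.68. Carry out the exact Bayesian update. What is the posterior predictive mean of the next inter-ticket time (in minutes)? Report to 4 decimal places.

With a Gamma(shape α, rate β) prior on the exponential rate λ, the posterior after n observations with total T = Σxᵢ is Gamma(α+n, β+T).
Sum of observations T = 42.63 minutes; n = 10.
Posterior: Gamma(9.33+10, 12.54+42.63) = Gamma(19.33, 55.17).
The predictive distribution for the next observation is Lomax; its mean is β/(α−1) = 55.17/18.33 = 3.0098.

3.0098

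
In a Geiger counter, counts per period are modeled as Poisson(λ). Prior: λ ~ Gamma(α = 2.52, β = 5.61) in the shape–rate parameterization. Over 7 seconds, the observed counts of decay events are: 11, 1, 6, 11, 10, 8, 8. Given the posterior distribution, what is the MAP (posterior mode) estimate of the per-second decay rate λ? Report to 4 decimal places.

With a Gamma(shape α, rate β) prior, the Poisson likelihood is conjugate: the posterior is Gamma(α + ΣXᵢ, β + n).
Sum of counts S = 55 over n = 7 seconds.
Posterior: Gamma(α+S, β+n) = Gamma(2.52+55, 5.61+7) = Gamma(57.52, 12.61).
Mode of Gamma(α,β) for α≥1 is (α−1)/β = 56.52/12.61 = 4.4822.

4.4822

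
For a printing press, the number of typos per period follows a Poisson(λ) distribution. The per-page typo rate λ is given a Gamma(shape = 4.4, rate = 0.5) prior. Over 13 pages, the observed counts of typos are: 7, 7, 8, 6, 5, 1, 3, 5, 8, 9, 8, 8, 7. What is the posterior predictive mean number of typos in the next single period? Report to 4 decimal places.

6.4000

With a Gamma(shape α, rate β) prior, the Poisson likelihood is conjugate: the posterior is Gamma(α + ΣXᵢ, β + n).
Sum of counts S = 82 over n = 13 pages.
Posterior: Gamma(α+S, β+n) = Gamma(4.4+82, 0.5+13) = Gamma(86.4, 13.5).
The predictive distribution for one future period is NegBinom with mean α/β = 6.4000.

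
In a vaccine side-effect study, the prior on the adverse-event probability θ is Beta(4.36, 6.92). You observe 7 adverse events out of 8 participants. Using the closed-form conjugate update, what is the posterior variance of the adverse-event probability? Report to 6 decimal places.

0.011935

The Beta prior is conjugate to a Binomial/Bernoulli likelihood; the update adds successes to α and failures to β.
Posterior: Beta(α+k, β+n−k) = Beta(4.36+7, 6.92+1) = Beta(11.36, 7.92).
Var = αβ/((α+β)²(α+β+1)) = 11.36·7.92/(19.28²·20.28) = 0.011935.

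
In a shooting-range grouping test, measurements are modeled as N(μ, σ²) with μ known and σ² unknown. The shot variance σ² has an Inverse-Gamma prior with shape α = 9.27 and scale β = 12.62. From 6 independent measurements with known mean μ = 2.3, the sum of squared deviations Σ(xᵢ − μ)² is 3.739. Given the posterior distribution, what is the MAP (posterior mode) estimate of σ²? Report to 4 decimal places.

With known mean μ and an Inverse-Gamma(α, β) prior on σ², the Normal likelihood is conjugate: posterior is Inv-Gamma(α + n/2, β + Σ(xᵢ−μ)²/2).
Posterior: Inv-Gamma(9.27 + 6/2, 12.62 + 3.739/2) = Inv-Gamma(12.27, 14.4895).
Mode = β/(α+1) = 14.4895/13.27 = 1.0919.

1.0919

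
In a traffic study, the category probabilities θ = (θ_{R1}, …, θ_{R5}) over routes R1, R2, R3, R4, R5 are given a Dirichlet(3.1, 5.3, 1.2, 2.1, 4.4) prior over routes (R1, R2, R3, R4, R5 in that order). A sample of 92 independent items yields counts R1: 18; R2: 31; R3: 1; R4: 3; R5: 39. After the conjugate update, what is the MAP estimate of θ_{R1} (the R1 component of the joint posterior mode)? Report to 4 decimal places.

0.1950

The Dirichlet prior is conjugate to the Multinomial likelihood: each posterior αⱼ = prior αⱼ + observed count nⱼ.
Posterior concentration: (21.1, 36.3, 2.2, 5.1, 43.4), total = 108.1.
Joint mode component: (α_{R1}−1)/(Σα−K) = 20.1/103.1 = 0.1950.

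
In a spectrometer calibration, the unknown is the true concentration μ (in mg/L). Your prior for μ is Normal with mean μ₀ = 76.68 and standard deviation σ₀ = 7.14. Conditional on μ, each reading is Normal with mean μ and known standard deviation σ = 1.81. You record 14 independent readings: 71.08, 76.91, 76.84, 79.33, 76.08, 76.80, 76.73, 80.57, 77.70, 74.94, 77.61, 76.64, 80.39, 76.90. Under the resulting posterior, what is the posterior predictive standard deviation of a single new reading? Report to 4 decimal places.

1.8732

For Normal data with known variance σ², a Normal(μ₀, σ₀²) prior on μ is conjugate. Posterior precision = 1/σ₀² + n/σ²; posterior mean is the precision-weighted average of μ₀ and x̄.
σ₀² = 7.14² = 50.9796, σ² = 1.81² = 3.2761; σ² + n·σ₀² = 3.2761 + 14·50.9796 = 716.9905.
Posterior precision = 1/σ₀² + n/σ² = 1/50.9796 + 14/3.2761 = (σ² + n·σ₀²)/(σ₀²σ²) = 716.9905/(50.9796·3.2761); posterior variance σₙ² = σ₀²σ²/(σ² + n·σ₀²) = 50.9796·3.2761/716.9905 = 0.232938.
Predictive variance for one new observation = σₙ² + σ² = 50.9796·3.2761/716.9905 + 3.2761 = σ²·(σ₀² + 716.9905)/716.9905 = 3.2761·767.9701/716.9905 = 3.509038; SD = √(3.2761·767.9701/716.9905) = 1.8732.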